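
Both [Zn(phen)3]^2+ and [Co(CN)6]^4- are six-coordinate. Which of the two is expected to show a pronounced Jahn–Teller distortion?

[Co(CN)6]^4-

[Zn(phen)3]^2+: 1,10-phenanthroline is neutral; balancing the +2 overall charge requires Zn(II). Zn sits in group 12, so the d-electron count is 12 − 2 = 10. The d¹⁰ configuration leaves the e_g set evenly filled (or empty) — no strong Jahn–Teller driving force.
[Co(CN)6]^4-: Summing ligand charges against the −4 overall charge gives an oxidation state of +2 for cobalt. Cobalt is a group-9 element; Co(II) is therefore d⁷. Cyanide is a strong-field ligand (high in the spectrochemical series) for a first-row metal, so the complex is low-spin. The t₂g⁶e_g¹ (low-spin) configuration has an unevenly filled e_g set; the Jahn–Teller theorem predicts a tetragonal distortion (typically axial elongation) to lift the degeneracy.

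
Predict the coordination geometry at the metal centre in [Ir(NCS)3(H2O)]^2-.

Each isothiocyanate is −1; water is neutral; balancing the −2 overall charge requires Ir(I).
Group 9 minus oxidation state 1 gives a d⁸ configuration.
Coordination number: 4.
A 5d d⁸ ion has a large crystal-field splitting; square planar leaves the high-energy d_{x²−y²} orbital empty and maximises CFSE.

square planar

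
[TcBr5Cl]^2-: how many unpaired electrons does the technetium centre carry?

Ligand charges: each bromide is −1; each chloride is −1. With an overall charge of −2 the technetium centre must be in the +4 oxidation state.
Group 7 minus oxidation state 4 gives a d³ configuration.
In an octahedral field the d³ configuration is t₂g³e_g⁰ (only one arrangement possible), giving 3 unpaired electrons.

3 unpaired electrons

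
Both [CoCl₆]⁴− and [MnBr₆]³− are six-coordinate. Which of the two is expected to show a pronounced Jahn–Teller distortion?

[CoCl₆]⁴−: Each chloride is −1; balancing the −4 overall charge requires Co(II). Group 9 minus oxidation state 2 gives a d⁷ configuration. Chloride is a weak-field ligand for a first-row metal, so the complex is high-spin. The d⁷ configuration leaves the e_g set evenly filled (or empty) — no strong Jahn–Teller driving force.
[MnBr₆]³−: Ligand charges: each bromide is −1. With an overall charge of −3 the manganese centre must be in the +3 oxidation state. Mn sits in group 7, so the d-electron count is 7 − 3 = 4. Bromide is a weak-field ligand for a first-row metal, so the complex is high-spin. The t₂g³e_g¹ (high-spin) configuration has an unevenly filled e_g set; the Jahn–Teller theorem predicts a tetragonal distortion (typically axial elongation) to lift the degeneracy.

[MnBr₆]³−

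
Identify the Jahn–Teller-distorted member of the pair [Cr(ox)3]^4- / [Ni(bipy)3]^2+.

[Cr(ox)3]^4-

[Cr(ox)3]^4-: Ligand charges: each oxalate is −2. With an overall charge of −4 the chromium centre must be in the +2 oxidation state. Cr sits in group 6, so the d-electron count is 6 − 2 = 4. Oxalate is a weak-field ligand for a first-row metal, so the complex is high-spin. The t₂g³e_g¹ (high-spin) configuration has an unevenly filled e_g set; the Jahn–Teller theorem predicts a tetragonal distortion (typically axial elongation) to lift the degeneracy.
[Ni(bipy)3]^2+: Ligand charges: 2,2′-bipyridine is neutral. With an overall charge of +2 the nickel centre must be in the +2 oxidation state. Ni sits in group 10, so the d-electron count is 10 − 2 = 8. The d⁸ configuration leaves the e_g set evenly filled (or empty) — no strong Jahn–Teller driving force.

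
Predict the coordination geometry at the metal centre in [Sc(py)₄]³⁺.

tetrahedral

Summing ligand charges against the +3 overall charge gives an oxidation state of +3 for scandium.
Group 3 minus oxidation state 3 gives a d⁰ configuration.
Coordination number: 4.
A d⁰ ion has no crystal-field stabilisation preference between square planar and tetrahedral, so four ligands adopt the sterically favoured tetrahedral geometry.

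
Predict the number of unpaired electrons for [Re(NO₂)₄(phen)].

Ligand charges: each nitro (N-bound nitrite) is −1; 1,10-phenanthroline is neutral. With an overall charge of 0 the rhenium centre must be in the +4 oxidation state.
Re sits in group 7, so the d-electron count is 7 − 4 = 3.
Counting donor atoms: 4×nitro (N-bound nitrite) (monodentate) → 4 donors; 1×1,10-phenanthroline (bidentate) → 2 donors. Coordination number = 6.
In an octahedral field the d³ configuration is t₂g³e_g⁰ (only one arrangement possible), giving 3 unpaired electrons.

3 unpaired electrons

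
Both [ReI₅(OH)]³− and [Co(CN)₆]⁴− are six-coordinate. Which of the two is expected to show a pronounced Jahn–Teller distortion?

[ReI₅(OH)]³−: Ligand charges: each iodide is −1; each hydroxide is −1. With an overall charge of −3 the rhenium centre must be in the +3 oxidation state. Rhenium is a group-7 element; Re(III) is therefore d⁴. A 5d ion has a large Δₒ and is invariably low-spin. The d⁴ configuration leaves the e_g set evenly filled (or empty) — no strong Jahn–Teller driving force.
[Co(CN)₆]⁴−: Summing ligand charges against the −4 overall charge gives an oxidation state of +2 for cobalt. Co sits in group 9, so the d-electron count is 9 − 2 = 7. Cyanide is a strong-field ligand (high in the spectrochemical series) for a first-row metal, so the complex is low-spin. The t₂g⁶e_g¹ (low-spin) configuration has an unevenly filled e_g set; the Jahn–Teller theorem predicts a tetragonal distortion (typically axial elongation) to lift the degeneracy.

[Co(CN)₆]⁴−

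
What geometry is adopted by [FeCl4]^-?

Summing ligand charges against the −1 overall charge gives an oxidation state of +3 for iron.
Iron is a group-8 element; Fe(III) is therefore d⁵.
Coordination number: 4.
Chloride is a weak-field ligand.
A high-spin d⁵ ion has zero CFSE in either geometry, so four ligands adopt the sterically favoured tetrahedral geometry.

tetrahedral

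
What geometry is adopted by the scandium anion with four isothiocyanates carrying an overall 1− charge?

tetrahedral

Summing ligand charges against the −1 overall charge gives an oxidation state of +3 for scandium.
Scandium is a group-3 element; Sc(III) is therefore d⁰.
Coordination number: 4.
A d⁰ ion has no crystal-field stabilisation preference between square planar and tetrahedral, so four ligands adopt the sterically favoured tetrahedral geometry.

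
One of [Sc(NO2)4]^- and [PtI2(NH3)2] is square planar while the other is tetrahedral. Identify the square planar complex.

[PtI2(NH3)2]

For [Sc(NO2)4]^-: Summing ligand charges against the −1 overall charge gives an oxidation state of +3 for scandium. Scandium is a group-3 element; Sc(III) is therefore d⁰. A d⁰ ion has no crystal-field stabilisation preference between square planar and tetrahedral, so four ligands adopt the sterically favoured tetrahedral geometry. → tetrahedral.
For [PtI2(NH3)2]: Each iodide is −1; ammonia is neutral; balancing the 0 overall charge requires Pt(II). Platinum is a group-10 element; Pt(II) is therefore d⁸. A 5d d⁸ ion has a large crystal-field splitting; square planar leaves the high-energy d_{x²−y²} orbital empty and maximises CFSE. → square planar.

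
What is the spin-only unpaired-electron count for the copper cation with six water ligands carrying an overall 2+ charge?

1

Water is neutral; balancing the +2 overall charge requires Cu(II).
Copper is a group-11 element; Cu(II) is therefore d⁹.
In an octahedral field the d⁹ configuration is t₂g⁶e_g³ (only one arrangement possible), giving 1 unpaired electron.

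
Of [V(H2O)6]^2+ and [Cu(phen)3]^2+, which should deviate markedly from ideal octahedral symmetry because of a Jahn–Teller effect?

[Cu(phen)3]^2+

[V(H2O)6]^2+: Ligand charges: water is neutral. With an overall charge of +2 the vanadium centre must be in the +2 oxidation state. V sits in group 5, so the d-electron count is 5 − 2 = 3. The d³ configuration leaves the e_g set evenly filled (or empty) — no strong Jahn–Teller driving force.
[Cu(phen)3]^2+: Summing ligand charges against the +2 overall charge gives an oxidation state of +2 for copper. Copper is a group-11 element; Cu(II) is therefore d⁹. The t₂g⁶e_g³ configuration has an unevenly filled e_g set; the Jahn–Teller theorem predicts a tetragonal distortion (typically axial elongation) to lift the degeneracy.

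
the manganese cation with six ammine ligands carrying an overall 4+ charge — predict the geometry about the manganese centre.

octahedral

Ligand charges: ammonia is neutral. With an overall charge of +4 the manganese centre must be in the +4 oxidation state.
Group 7 minus oxidation state 4 gives a d³ configuration.
With 6 monodentate ligands the coordination number is 6.
Six donors around a single metal centre give an octahedral coordination sphere.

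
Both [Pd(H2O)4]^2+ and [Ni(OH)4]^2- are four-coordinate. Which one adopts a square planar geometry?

For [Pd(H2O)4]^2+: Ligand charges: water is neutral. With an overall charge of +2 the palladium centre must be in the +2 oxidation state. Pd sits in group 10, so the d-electron count is 10 − 2 = 8. A 4d d⁸ ion has a large crystal-field splitting; square planar leaves the high-energy d_{x²−y²} orbital empty and maximises CFSE. → square planar.
For [Ni(OH)4]^2-: Each hydroxide is −1; balancing the −2 overall charge requires Ni(II). Ni sits in group 10, so the d-electron count is 10 − 2 = 8. Hydroxide is a weak-field ligand. With weak-field ligands the CFSE gain from square planar is small, so a 3d d⁸ ion takes the sterically preferred tetrahedral geometry. → tetrahedral.

[Pd(H2O)4]^2+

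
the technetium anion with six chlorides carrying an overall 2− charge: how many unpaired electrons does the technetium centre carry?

3

Each chloride is −1; balancing the −2 overall charge requires Tc(IV).
Group 7 minus oxidation state 4 gives a d³ configuration.
In an octahedral field the d³ configuration is t₂g³e_g⁰ (only one arrangement possible), giving 3 unpaired electrons.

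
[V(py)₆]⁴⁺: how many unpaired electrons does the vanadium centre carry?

Pyridine is neutral; balancing the +4 overall charge requires V(IV).
V sits in group 5, so the d-electron count is 5 − 4 = 1.
In an octahedral field the d¹ configuration is t₂g¹e_g⁰ (only one arrangement possible), giving 1 unpaired electron.

1 unpaired electron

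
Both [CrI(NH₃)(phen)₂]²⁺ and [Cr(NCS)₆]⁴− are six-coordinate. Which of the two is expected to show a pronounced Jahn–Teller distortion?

[CrI(NH₃)(phen)₂]²⁺: Ligand charges: each iodide is −1; ammonia is neutral; 1,10-phenanthroline is neutral. With an overall charge of +2 the chromium centre must be in the +3 oxidation state. Chromium is a group-6 element; Cr(III) is therefore d³. The d³ configuration leaves the e_g set evenly filled (or empty) — no strong Jahn–Teller driving force.
[Cr(NCS)₆]⁴−: Summing ligand charges against the −4 overall charge gives an oxidation state of +2 for chromium. Cr sits in group 6, so the d-electron count is 6 − 2 = 4. Isothiocyanate is a weak-field ligand for a first-row metal, so the complex is high-spin. The t₂g³e_g¹ (high-spin) configuration has an unevenly filled e_g set; the Jahn–Teller theorem predicts a tetragonal distortion (typically axial elongation) to lift the degeneracy.

[Cr(NCS)₆]⁴−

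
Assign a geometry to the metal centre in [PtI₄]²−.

Summing ligand charges against the −2 overall charge gives an oxidation state of +2 for platinum.
Pt sits in group 10, so the d-electron count is 10 − 2 = 8.
With 4 monodentate ligands the coordination number is 4.
A 5d d⁸ ion has a large crystal-field splitting; square planar leaves the high-energy d_{x²−y²} orbital empty and maximises CFSE.

square planar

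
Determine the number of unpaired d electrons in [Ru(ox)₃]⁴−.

0 unpaired electrons

Each oxalate is −2; balancing the −4 overall charge requires Ru(II).
Group 8 minus oxidation state 2 gives a d⁶ configuration.
Counting donor atoms: 3×oxalate (bidentate) → 6 donors. Coordination number = 6.
The spin state decides the count: a 4d ion has a large Δₒ and is invariably low-spin.
An octahedral low-spin d⁶ ion is t₂g⁶e_g⁰, giving 0 unpaired electrons.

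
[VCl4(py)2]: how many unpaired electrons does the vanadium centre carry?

1

Summing ligand charges against the 0 overall charge gives an oxidation state of +4 for vanadium.
Group 5 minus oxidation state 4 gives a d¹ configuration.
In an octahedral field the d¹ configuration is t₂g¹e_g⁰ (only one arrangement possible), giving 1 unpaired electron.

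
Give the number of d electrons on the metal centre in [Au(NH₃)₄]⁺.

Ligand charges: ammonia is neutral. With an overall charge of +1 the gold centre must be in the +1 oxidation state.
Gold is a group-11 element; Au(I) is therefore d¹⁰.

d¹⁰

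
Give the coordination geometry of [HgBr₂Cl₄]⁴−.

Ligand charges: each bromide is −1; each chloride is −1. With an overall charge of −4 the mercury centre must be in the +2 oxidation state.
Group 12 minus oxidation state 2 gives a d¹⁰ configuration.
Coordination number: 6.
Six donors around a single metal centre give an octahedral coordination sphere.

octahedral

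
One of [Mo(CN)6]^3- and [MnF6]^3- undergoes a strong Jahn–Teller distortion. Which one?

[MnF6]^3-

[Mo(CN)6]^3-: Each cyanide is −1; balancing the −3 overall charge requires Mo(III). Mo sits in group 6, so the d-electron count is 6 − 3 = 3. The d³ configuration leaves the e_g set evenly filled (or empty) — no strong Jahn–Teller driving force.
[MnF6]^3-: Ligand charges: each fluoride is −1. With an overall charge of −3 the manganese centre must be in the +3 oxidation state. Manganese is a group-7 element; Mn(III) is therefore d⁴. Fluoride is a weak-field ligand for a first-row metal, so the complex is high-spin. The t₂g³e_g¹ (high-spin) configuration has an unevenly filled e_g set; the Jahn–Teller theorem predicts a tetragonal distortion (typically axial elongation) to lift the degeneracy.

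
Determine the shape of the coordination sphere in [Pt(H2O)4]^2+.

square planar

Water is neutral; balancing the +2 overall charge requires Pt(II).
Platinum is a group-10 element; Pt(II) is therefore d⁸.
Coordination number: 4.
A 5d d⁸ ion has a large crystal-field splitting; square planar leaves the high-energy d_{x²−y²} orbital empty and maximises CFSE.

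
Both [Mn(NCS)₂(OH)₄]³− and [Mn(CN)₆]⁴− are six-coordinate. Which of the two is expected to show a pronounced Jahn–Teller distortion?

[Mn(NCS)₂(OH)₄]³−: Summing ligand charges against the −3 overall charge gives an oxidation state of +3 for manganese. Group 7 minus oxidation state 3 gives a d⁴ configuration. Hydroxide and isothiocyanate are weak-field ligands for a first-row metal, so the complex is high-spin. The t₂g³e_g¹ (high-spin) configuration has an unevenly filled e_g set; the Jahn–Teller theorem predicts a tetragonal distortion (typically axial elongation) to lift the degeneracy.
[Mn(CN)₆]⁴−: Summing ligand charges against the −4 overall charge gives an oxidation state of +2 for manganese. Group 7 minus oxidation state 2 gives a d⁵ configuration. Cyanide is a strong-field ligand (high in the spectrochemical series) for a first-row metal, so the complex is low-spin. The d⁵ configuration leaves the e_g set evenly filled (or empty) — no strong Jahn–Teller driving force.

[Mn(NCS)₂(OH)₄]³−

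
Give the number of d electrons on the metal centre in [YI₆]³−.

Summing ligand charges against the −3 overall charge gives an oxidation state of +3 for yttrium.
Y sits in group 3, so the d-electron count is 3 − 3 = 0.

d0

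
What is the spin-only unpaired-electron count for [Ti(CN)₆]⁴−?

Summing ligand charges against the −4 overall charge gives an oxidation state of +2 for titanium.
Group 4 minus oxidation state 2 gives a d² configuration.
In an octahedral field the d² configuration is t₂g²e_g⁰ (only one arrangement possible), giving 2 unpaired electrons.

2 unpaired electrons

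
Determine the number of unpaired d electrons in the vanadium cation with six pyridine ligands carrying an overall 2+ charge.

3

Summing ligand charges against the +2 overall charge gives an oxidation state of +2 for vanadium.
Group 5 minus oxidation state 2 gives a d³ configuration.
In an octahedral field the d³ configuration is t₂g³e_g⁰ (only one arrangement possible), giving 3 unpaired electrons.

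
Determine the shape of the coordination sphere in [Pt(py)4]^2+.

Pyridine is neutral; balancing the +2 overall charge requires Pt(II).
Platinum is a group-10 element; Pt(II) is therefore d⁸.
With 4 monodentate ligands the coordination number is 4.
A 5d d⁸ ion has a large crystal-field splitting; square planar leaves the high-energy d_{x²−y²} orbital empty and maximises CFSE.

square planar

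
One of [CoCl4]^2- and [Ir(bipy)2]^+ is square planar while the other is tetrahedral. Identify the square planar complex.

[Ir(bipy)2]^+

For [CoCl4]^2-: Each chloride is −1; balancing the −2 overall charge requires Co(II). Group 9 minus oxidation state 2 gives a d⁷ configuration. For a high-spin 3d d⁷ ion with weak-field ligands the small Δₜ gives little square-planar CFSE advantage, so four ligands adopt the sterically favoured tetrahedral geometry. → tetrahedral.
For [Ir(bipy)2]^+: Summing ligand charges against the +1 overall charge gives an oxidation state of +1 for iridium. Group 9 minus oxidation state 1 gives a d⁸ configuration. A 5d d⁸ ion has a large crystal-field splitting; square planar leaves the high-energy d_{x²−y²} orbital empty and maximises CFSE. → square planar.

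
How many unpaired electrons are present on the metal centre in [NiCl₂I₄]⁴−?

Each chloride is −1; each iodide is −1; balancing the −4 overall charge requires Ni(II).
Group 10 minus oxidation state 2 gives a d⁸ configuration.
In an octahedral field the d⁸ configuration is t₂g⁶e_g² (only one arrangement possible), giving 2 unpaired electrons.

2 unpaired electrons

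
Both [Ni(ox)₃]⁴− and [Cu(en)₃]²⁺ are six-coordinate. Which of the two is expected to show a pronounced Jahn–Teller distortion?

[Ni(ox)₃]⁴−: Summing ligand charges against the −4 overall charge gives an oxidation state of +2 for nickel. Ni sits in group 10, so the d-electron count is 10 − 2 = 8. The d⁸ configuration leaves the e_g set evenly filled (or empty) — no strong Jahn–Teller driving force.
[Cu(en)₃]²⁺: Ethylenediamine is neutral; balancing the +2 overall charge requires Cu(II). Group 11 minus oxidation state 2 gives a d⁹ configuration. The t₂g⁶e_g³ configuration has an unevenly filled e_g set; the Jahn–Teller theorem predicts a tetragonal distortion (typically axial elongation) to lift the degeneracy.

[Cu(en)₃]²⁺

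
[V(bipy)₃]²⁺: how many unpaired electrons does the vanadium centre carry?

3

Summing ligand charges against the +2 overall charge gives an oxidation state of +2 for vanadium.
V sits in group 5, so the d-electron count is 5 − 2 = 3.
Counting donor atoms: 3×2,2′-bipyridine (bidentate) → 6 donors. Coordination number = 6.
In an octahedral field the d³ configuration is t₂g³e_g⁰ (only one arrangement possible), giving 3 unpaired electrons.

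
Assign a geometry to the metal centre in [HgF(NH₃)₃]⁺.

tetrahedral

Summing ligand charges against the +1 overall charge gives an oxidation state of +2 for mercury.
Mercury is a group-12 element; Hg(II) is therefore d¹⁰.
Coordination number: 4.
A d¹⁰ ion has no crystal-field stabilisation preference between square planar and tetrahedral, so four ligands adopt the sterically favoured tetrahedral geometry.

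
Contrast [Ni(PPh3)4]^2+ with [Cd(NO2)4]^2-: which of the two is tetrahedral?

[Cd(NO2)4]^2-

For [Ni(PPh3)4]^2+: Triphenylphosphine is neutral; balancing the +2 overall charge requires Ni(II). Ni sits in group 10, so the d-electron count is 10 − 2 = 8. Triphenylphosphine is a strong-field ligand (high in the spectrochemical series). A 3d d⁸ ion with strong-field ligands gains enough CFSE to favour square planar over tetrahedral. → square planar.
For [Cd(NO2)4]^2-: Summing ligand charges against the −2 overall charge gives an oxidation state of +2 for cadmium. Cd sits in group 12, so the d-electron count is 12 − 2 = 10. A d¹⁰ ion has no crystal-field stabilisation preference between square planar and tetrahedral, so four ligands adopt the sterically favoured tetrahedral geometry. → tetrahedral.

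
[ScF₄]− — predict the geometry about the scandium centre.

tetrahedral

Ligand charges: each fluoride is −1. With an overall charge of −1 the scandium centre must be in the +3 oxidation state.
Sc sits in group 3, so the d-electron count is 3 − 3 = 0.
With 4 monodentate ligands the coordination number is 4.
A d⁰ ion has no crystal-field stabilisation preference between square planar and tetrahedral, so four ligands adopt the sterically favoured tetrahedral geometry.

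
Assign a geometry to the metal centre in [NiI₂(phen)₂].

Summing ligand charges against the 0 overall charge gives an oxidation state of +2 for nickel.
Group 10 minus oxidation state 2 gives a d⁸ configuration.
Counting donor atoms: 2×iodide (monodentate) → 2 donors; 2×1,10-phenanthroline (bidentate) → 4 donors. Coordination number = 6.
Six donors around a single metal centre give an octahedral coordination sphere.

octahedral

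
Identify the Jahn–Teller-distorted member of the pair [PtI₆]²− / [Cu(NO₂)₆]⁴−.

[PtI₆]²−: Each iodide is −1; balancing the −2 overall charge requires Pt(IV). Group 10 minus oxidation state 4 gives a d⁶ configuration. A 5d ion has a large Δₒ and is invariably low-spin. The d⁶ configuration leaves the e_g set evenly filled (or empty) — no strong Jahn–Teller driving force.
[Cu(NO₂)₆]⁴−: Ligand charges: each nitro (N-bound nitrite) is −1. With an overall charge of −4 the copper centre must be in the +2 oxidation state. Cu sits in group 11, so the d-electron count is 11 − 2 = 9. The t₂g⁶e_g³ configuration has an unevenly filled e_g set; the Jahn–Teller theorem predicts a tetragonal distortion (typically axial elongation) to lift the degeneracy.

[Cu(NO₂)₆]⁴−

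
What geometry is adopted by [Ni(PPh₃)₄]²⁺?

square planar

Summing ligand charges against the +2 overall charge gives an oxidation state of +2 for nickel.
Ni sits in group 10, so the d-electron count is 10 − 2 = 8.
Coordination number: 4.
Triphenylphosphine is a strong-field ligand (high in the spectrochemical series).
A 3d d⁸ ion with strong-field ligands gains enough CFSE to favour square planar over tetrahedral.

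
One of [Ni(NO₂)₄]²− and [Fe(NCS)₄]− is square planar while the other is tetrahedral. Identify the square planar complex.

For [Ni(NO₂)₄]²−: Ligand charges: each nitro (N-bound nitrite) is −1. With an overall charge of −2 the nickel centre must be in the +2 oxidation state. Ni sits in group 10, so the d-electron count is 10 − 2 = 8. Nitro (N-bound nitrite) is a strong-field ligand (high in the spectrochemical series). A 3d d⁸ ion with strong-field ligands gains enough CFSE to favour square planar over tetrahedral. → square planar.
For [Fe(NCS)₄]−: Ligand charges: each isothiocyanate is −1. With an overall charge of −1 the iron centre must be in the +3 oxidation state. Group 8 minus oxidation state 3 gives a d⁵ configuration. A high-spin d⁵ ion has zero CFSE in either geometry, so four ligands adopt the sterically favoured tetrahedral geometry. → tetrahedral.

[Ni(NO₂)₄]²−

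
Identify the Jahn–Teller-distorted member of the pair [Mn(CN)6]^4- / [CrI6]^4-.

[CrI6]^4-

[Mn(CN)6]^4-: Each cyanide is −1; balancing the −4 overall charge requires Mn(II). Group 7 minus oxidation state 2 gives a d⁵ configuration. Cyanide is a strong-field ligand (high in the spectrochemical series) for a first-row metal, so the complex is low-spin. The d⁵ configuration leaves the e_g set evenly filled (or empty) — no strong Jahn–Teller driving force.
[CrI6]^4-: Ligand charges: each iodide is −1. With an overall charge of −4 the chromium centre must be in the +2 oxidation state. Cr sits in group 6, so the d-electron count is 6 − 2 = 4. Iodide is a weak-field ligand for a first-row metal, so the complex is high-spin. The t₂g³e_g¹ (high-spin) configuration has an unevenly filled e_g set; the Jahn–Teller theorem predicts a tetragonal distortion (typically axial elongation) to lift the degeneracy.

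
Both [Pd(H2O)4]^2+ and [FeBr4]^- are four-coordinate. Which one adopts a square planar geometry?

For [Pd(H2O)4]^2+: Water is neutral; balancing the +2 overall charge requires Pd(II). Palladium is a group-10 element; Pd(II) is therefore d⁸. A 4d d⁸ ion has a large crystal-field splitting; square planar leaves the high-energy d_{x²−y²} orbital empty and maximises CFSE. → square planar.
For [FeBr4]^-: Each bromide is −1; balancing the −1 overall charge requires Fe(III). Group 8 minus oxidation state 3 gives a d⁵ configuration. A high-spin d⁵ ion has zero CFSE in either geometry, so four ligands adopt the sterically favoured tetrahedral geometry. → tetrahedral.

[Pd(H2O)4]^2+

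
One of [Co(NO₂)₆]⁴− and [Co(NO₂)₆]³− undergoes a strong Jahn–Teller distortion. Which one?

[Co(NO₂)₆]⁴−

[Co(NO₂)₆]⁴−: Each nitro (N-bound nitrite) is −1; balancing the −4 overall charge requires Co(II). Group 9 minus oxidation state 2 gives a d⁷ configuration. Nitro (N-bound nitrite) is a strong-field ligand (high in the spectrochemical series) for a first-row metal, so the complex is low-spin. The t₂g⁶e_g¹ (low-spin) configuration has an unevenly filled e_g set; the Jahn–Teller theorem predicts a tetragonal distortion (typically axial elongation) to lift the degeneracy.
[Co(NO₂)₆]³−: Ligand charges: each nitro (N-bound nitrite) is −1. With an overall charge of −3 the cobalt centre must be in the +3 oxidation state. Co sits in group 9, so the d-electron count is 9 − 3 = 6. Co(III) has an exceptionally large octahedral splitting and is low-spin with essentially every ligand except fluoride. The d⁶ configuration leaves the e_g set evenly filled (or empty) — no strong Jahn–Teller driving force.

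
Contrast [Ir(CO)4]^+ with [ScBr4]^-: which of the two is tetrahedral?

For [Ir(CO)4]^+: Carbonyl is neutral; balancing the +1 overall charge requires Ir(I). Ir sits in group 9, so the d-electron count is 9 − 1 = 8. A 5d d⁸ ion has a large crystal-field splitting; square planar leaves the high-energy d_{x²−y²} orbital empty and maximises CFSE. → square planar.
For [ScBr4]^-: Each bromide is −1; balancing the −1 overall charge requires Sc(III). Scandium is a group-3 element; Sc(III) is therefore d⁰. A d⁰ ion has no crystal-field stabilisation preference between square planar and tetrahedral, so four ligands adopt the sterically favoured tetrahedral geometry. → tetrahedral.

[ScBr4]^-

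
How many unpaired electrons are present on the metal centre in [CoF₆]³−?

4

Each fluoride is −1; balancing the −3 overall charge requires Co(III).
Group 9 minus oxidation state 3 gives a d⁶ configuration.
The spin state decides the count: fluoride is the one ligand weak enough to leave Co(III) high-spin — [CoF₆]³⁻ is the classic exception.
An octahedral high-spin d⁶ ion is t₂g⁴e_g², giving 4 unpaired electrons.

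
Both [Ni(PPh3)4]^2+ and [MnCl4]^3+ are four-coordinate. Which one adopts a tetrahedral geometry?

[MnCl4]^3+

For [Ni(PPh3)4]^2+: Triphenylphosphine is neutral; balancing the +2 overall charge requires Ni(II). Group 10 minus oxidation state 2 gives a d⁸ configuration. Triphenylphosphine is a strong-field ligand (high in the spectrochemical series). A 3d d⁸ ion with strong-field ligands gains enough CFSE to favour square planar over tetrahedral. → square planar.
For [MnCl4]^3+: Each chloride is −1; balancing the +3 overall charge requires Mn(VII). Mn sits in group 7, so the d-electron count is 7 − 7 = 0. A d⁰ ion has no crystal-field stabilisation preference between square planar and tetrahedral, so four ligands adopt the sterically favoured tetrahedral geometry. → tetrahedral.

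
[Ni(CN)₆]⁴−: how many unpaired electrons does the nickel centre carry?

Summing ligand charges against the −4 overall charge gives an oxidation state of +2 for nickel.
Nickel is a group-10 element; Ni(II) is therefore d⁸.
In an octahedral field the d⁸ configuration is t₂g⁶e_g² (only one arrangement possible), giving 2 unpaired electrons.

2 unpaired electrons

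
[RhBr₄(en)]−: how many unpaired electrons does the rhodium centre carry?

0

Summing ligand charges against the −1 overall charge gives an oxidation state of +3 for rhodium.
Rh sits in group 9, so the d-electron count is 9 − 3 = 6.
Counting donor atoms: 4×bromide (monodentate) → 4 donors; 1×ethylenediamine (bidentate) → 2 donors. Coordination number = 6.
The spin state decides the count: a 4d ion has a large Δₒ and is invariably low-spin.
An octahedral low-spin d⁶ ion is t₂g⁶e_g⁰, giving 0 unpaired electrons.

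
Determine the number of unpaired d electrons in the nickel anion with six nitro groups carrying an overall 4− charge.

2

Summing ligand charges against the −4 overall charge gives an oxidation state of +2 for nickel.
Nickel is a group-10 element; Ni(II) is therefore d⁸.
In an octahedral field the d⁸ configuration is t₂g⁶e_g² (only one arrangement possible), giving 2 unpaired electrons.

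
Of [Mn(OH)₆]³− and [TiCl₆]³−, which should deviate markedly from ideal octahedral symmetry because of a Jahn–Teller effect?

[Mn(OH)₆]³−: Ligand charges: each hydroxide is −1. With an overall charge of −3 the manganese centre must be in the +3 oxidation state. Mn sits in group 7, so the d-electron count is 7 − 3 = 4. Hydroxide is a weak-field ligand for a first-row metal, so the complex is high-spin. The t₂g³e_g¹ (high-spin) configuration has an unevenly filled e_g set; the Jahn–Teller theorem predicts a tetragonal distortion (typically axial elongation) to lift the degeneracy.
[TiCl₆]³−: Ligand charges: each chloride is −1. With an overall charge of −3 the titanium centre must be in the +3 oxidation state. Titanium is a group-4 element; Ti(III) is therefore d¹. The d¹ configuration leaves the e_g set evenly filled (or empty) — no strong Jahn–Teller driving force.

[Mn(OH)₆]³−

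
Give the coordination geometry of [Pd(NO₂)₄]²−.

Ligand charges: each nitro (N-bound nitrite) is −1. With an overall charge of −2 the palladium centre must be in the +2 oxidation state.
Pd sits in group 10, so the d-electron count is 10 − 2 = 8.
With 4 monodentate ligands the coordination number is 4.
A 4d d⁸ ion has a large crystal-field splitting; square planar leaves the high-energy d_{x²−y²} orbital empty and maximises CFSE.

square planar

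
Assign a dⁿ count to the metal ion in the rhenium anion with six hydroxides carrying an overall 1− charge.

d2

Summing ligand charges against the −1 overall charge gives an oxidation state of +5 for rhenium.
Group 7 minus oxidation state 5 gives a d² configuration.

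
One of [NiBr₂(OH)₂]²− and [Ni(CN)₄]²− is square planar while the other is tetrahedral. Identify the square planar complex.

[Ni(CN)₄]²−

For [NiBr₂(OH)₂]²−: Summing ligand charges against the −2 overall charge gives an oxidation state of +2 for nickel. Nickel is a group-10 element; Ni(II) is therefore d⁸. Bromide and hydroxide are weak-field ligands. With weak-field ligands the CFSE gain from square planar is small, so a 3d d⁸ ion takes the sterically preferred tetrahedral geometry. → tetrahedral.
For [Ni(CN)₄]²−: Summing ligand charges against the −2 overall charge gives an oxidation state of +2 for nickel. Group 10 minus oxidation state 2 gives a d⁸ configuration. Cyanide is a strong-field ligand (high in the spectrochemical series). A 3d d⁸ ion with strong-field ligands gains enough CFSE to favour square planar over tetrahedral. → square planar.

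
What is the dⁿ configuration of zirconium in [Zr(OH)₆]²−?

d⁰

Summing ligand charges against the −2 overall charge gives an oxidation state of +4 for zirconium.
Group 4 minus oxidation state 4 gives a d⁰ configuration.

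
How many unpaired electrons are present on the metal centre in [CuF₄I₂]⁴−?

Ligand charges: each fluoride is −1; each iodide is −1. With an overall charge of −4 the copper centre must be in the +2 oxidation state.
Copper is a group-11 element; Cu(II) is therefore d⁹.
In an octahedral field the d⁹ configuration is t₂g⁶e_g³ (only one arrangement possible), giving 1 unpaired electron.

1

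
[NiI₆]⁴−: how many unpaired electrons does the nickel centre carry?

Ligand charges: each iodide is −1. With an overall charge of −4 the nickel centre must be in the +2 oxidation state.
Nickel is a group-10 element; Ni(II) is therefore d⁸.
In an octahedral field the d⁸ configuration is t₂g⁶e_g² (only one arrangement possible), giving 2 unpaired electrons.

2 unpaired electrons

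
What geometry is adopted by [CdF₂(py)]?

trigonal planar

Summing ligand charges against the 0 overall charge gives an oxidation state of +2 for cadmium.
Group 12 minus oxidation state 2 gives a d¹⁰ configuration.
Coordination number: 3.
Three ligands around a d¹⁰ centre minimise repulsion in a trigonal-planar arrangement.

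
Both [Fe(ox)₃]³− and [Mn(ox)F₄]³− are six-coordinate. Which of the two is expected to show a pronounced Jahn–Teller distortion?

[Fe(ox)₃]³−: Each oxalate is −2; balancing the −3 overall charge requires Fe(III). Fe sits in group 8, so the d-electron count is 8 − 3 = 5. Oxalate is a weak-field ligand for a first-row metal, so the complex is high-spin. The d⁵ configuration leaves the e_g set evenly filled (or empty) — no strong Jahn–Teller driving force.
[Mn(ox)F₄]³−: Ligand charges: each oxalate is −2; each fluoride is −1. With an overall charge of −3 the manganese centre must be in the +3 oxidation state. Group 7 minus oxidation state 3 gives a d⁴ configuration. Fluoride and oxalate are weak-field ligands for a first-row metal, so the complex is high-spin. The t₂g³e_g¹ (high-spin) configuration has an unevenly filled e_g set; the Jahn–Teller theorem predicts a tetragonal distortion (typically axial elongation) to lift the degeneracy.

[Mn(ox)F₄]³−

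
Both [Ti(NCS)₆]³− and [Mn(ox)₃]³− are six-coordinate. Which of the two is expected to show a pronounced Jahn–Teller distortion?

[Ti(NCS)₆]³−: Ligand charges: each isothiocyanate is −1. With an overall charge of −3 the titanium centre must be in the +3 oxidation state. Titanium is a group-4 element; Ti(III) is therefore d¹. The d¹ configuration leaves the e_g set evenly filled (or empty) — no strong Jahn–Teller driving force.
[Mn(ox)₃]³−: Each oxalate is −2; balancing the −3 overall charge requires Mn(III). Mn sits in group 7, so the d-electron count is 7 − 3 = 4. Oxalate is a weak-field ligand for a first-row metal, so the complex is high-spin. The t₂g³e_g¹ (high-spin) configuration has an unevenly filled e_g set; the Jahn–Teller theorem predicts a tetragonal distortion (typically axial elongation) to lift the degeneracy.

[Mn(ox)₃]³−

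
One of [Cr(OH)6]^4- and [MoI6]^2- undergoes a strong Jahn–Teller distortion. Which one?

[Cr(OH)6]^4-: Each hydroxide is −1; balancing the −4 overall charge requires Cr(II). Chromium is a group-6 element; Cr(II) is therefore d⁴. Hydroxide is a weak-field ligand for a first-row metal, so the complex is high-spin. The t₂g³e_g¹ (high-spin) configuration has an unevenly filled e_g set; the Jahn–Teller theorem predicts a tetragonal distortion (typically axial elongation) to lift the degeneracy.
[MoI6]^2-: Summing ligand charges against the −2 overall charge gives an oxidation state of +4 for molybdenum. Molybdenum is a group-6 element; Mo(IV) is therefore d². The d² configuration leaves the e_g set evenly filled (or empty) — no strong Jahn–Teller driving force.

[Cr(OH)6]^4-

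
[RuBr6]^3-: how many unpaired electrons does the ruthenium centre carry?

1

Summing ligand charges against the −3 overall charge gives an oxidation state of +3 for ruthenium.
Group 8 minus oxidation state 3 gives a d⁵ configuration.
The spin state decides the count: a 4d ion has a large Δₒ and is invariably low-spin.
An octahedral low-spin d⁵ ion is t₂g⁵e_g⁰, giving 1 unpaired electron.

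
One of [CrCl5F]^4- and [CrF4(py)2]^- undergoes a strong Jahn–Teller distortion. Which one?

[CrCl5F]^4-: Summing ligand charges against the −4 overall charge gives an oxidation state of +2 for chromium. Cr sits in group 6, so the d-electron count is 6 − 2 = 4. Chloride and fluoride are weak-field ligands for a first-row metal, so the complex is high-spin. The t₂g³e_g¹ (high-spin) configuration has an unevenly filled e_g set; the Jahn–Teller theorem predicts a tetragonal distortion (typically axial elongation) to lift the degeneracy.
[CrF4(py)2]^-: Each fluoride is −1; pyridine is neutral; balancing the −1 overall charge requires Cr(III). Group 6 minus oxidation state 3 gives a d³ configuration. The d³ configuration leaves the e_g set evenly filled (or empty) — no strong Jahn–Teller driving force.

[CrCl5F]^4-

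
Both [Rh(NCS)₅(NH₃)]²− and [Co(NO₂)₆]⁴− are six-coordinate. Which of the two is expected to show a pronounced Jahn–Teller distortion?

[Co(NO₂)₆]⁴−

[Rh(NCS)₅(NH₃)]²−: Ligand charges: each isothiocyanate is −1; ammonia is neutral. With an overall charge of −2 the rhodium centre must be in the +3 oxidation state. Rhodium is a group-9 element; Rh(III) is therefore d⁶. A 4d ion has a large Δₒ and is invariably low-spin. The d⁶ configuration leaves the e_g set evenly filled (or empty) — no strong Jahn–Teller driving force.
[Co(NO₂)₆]⁴−: Each nitro (N-bound nitrite) is −1; balancing the −4 overall charge requires Co(II). Co sits in group 9, so the d-electron count is 9 − 2 = 7. Nitro (N-bound nitrite) is a strong-field ligand (high in the spectrochemical series) for a first-row metal, so the complex is low-spin. The t₂g⁶e_g¹ (low-spin) configuration has an unevenly filled e_g set; the Jahn–Teller theorem predicts a tetragonal distortion (typically axial elongation) to lift the degeneracy.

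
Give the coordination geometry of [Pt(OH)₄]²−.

square planar

Ligand charges: each hydroxide is −1. With an overall charge of −2 the platinum centre must be in the +2 oxidation state.
Group 10 minus oxidation state 2 gives a d⁸ configuration.
With 4 monodentate ligands the coordination number is 4.
A 5d d⁸ ion has a large crystal-field splitting; square planar leaves the high-energy d_{x²−y²} orbital empty and maximises CFSE.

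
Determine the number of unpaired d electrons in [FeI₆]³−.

5

Ligand charges: each iodide is −1. With an overall charge of −3 the iron centre must be in the +3 oxidation state.
Iron is a group-8 element; Fe(III) is therefore d⁵.
The spin state decides the count: Iodide is a weak-field ligand for a first-row metal, so the complex is high-spin.
An octahedral high-spin d⁵ ion is t₂g³e_g², giving 5 unpaired electrons.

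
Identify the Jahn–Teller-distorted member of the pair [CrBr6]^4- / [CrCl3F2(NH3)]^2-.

[CrBr6]^4-: Ligand charges: each bromide is −1. With an overall charge of −4 the chromium centre must be in the +2 oxidation state. Group 6 minus oxidation state 2 gives a d⁴ configuration. Bromide is a weak-field ligand for a first-row metal, so the complex is high-spin. The t₂g³e_g¹ (high-spin) configuration has an unevenly filled e_g set; the Jahn–Teller theorem predicts a tetragonal distortion (typically axial elongation) to lift the degeneracy.
[CrCl3F2(NH3)]^2-: Ligand charges: each chloride is −1; each fluoride is −1; ammonia is neutral. With an overall charge of −2 the chromium centre must be in the +3 oxidation state. Cr sits in group 6, so the d-electron count is 6 − 3 = 3. The d³ configuration leaves the e_g set evenly filled (or empty) — no strong Jahn–Teller driving force.

[CrBr6]^4-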